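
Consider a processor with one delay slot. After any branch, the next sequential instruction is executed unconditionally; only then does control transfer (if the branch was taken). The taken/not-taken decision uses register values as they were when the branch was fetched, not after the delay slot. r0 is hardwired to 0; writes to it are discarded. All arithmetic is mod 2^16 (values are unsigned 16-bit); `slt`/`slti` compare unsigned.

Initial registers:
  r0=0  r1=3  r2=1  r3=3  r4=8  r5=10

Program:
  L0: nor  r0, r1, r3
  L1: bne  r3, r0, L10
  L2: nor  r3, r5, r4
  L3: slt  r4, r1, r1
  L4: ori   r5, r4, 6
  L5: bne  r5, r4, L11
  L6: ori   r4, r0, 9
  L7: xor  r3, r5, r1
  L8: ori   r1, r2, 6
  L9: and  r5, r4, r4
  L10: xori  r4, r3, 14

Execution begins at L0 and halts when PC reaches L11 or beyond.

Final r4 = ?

65531

PC=0  nor  r0, r1, r3        | r0=0 r1=3 r2=1 r3=3 r4=8 r5=10
PC=1  bne  r3, r0, L10       | r0=0 r1=3 r2=1 r3=3 r4=8 r5=10  [TAKEN]
PC=2  nor  r3, r5, r4        | r0=0 r1=3 r2=1 r3=65525 r4=8 r5=10
PC=10 xori  r4, r3, 14       | r0=0 r1=3 r2=1 r3=65525 r4=65531 r5=10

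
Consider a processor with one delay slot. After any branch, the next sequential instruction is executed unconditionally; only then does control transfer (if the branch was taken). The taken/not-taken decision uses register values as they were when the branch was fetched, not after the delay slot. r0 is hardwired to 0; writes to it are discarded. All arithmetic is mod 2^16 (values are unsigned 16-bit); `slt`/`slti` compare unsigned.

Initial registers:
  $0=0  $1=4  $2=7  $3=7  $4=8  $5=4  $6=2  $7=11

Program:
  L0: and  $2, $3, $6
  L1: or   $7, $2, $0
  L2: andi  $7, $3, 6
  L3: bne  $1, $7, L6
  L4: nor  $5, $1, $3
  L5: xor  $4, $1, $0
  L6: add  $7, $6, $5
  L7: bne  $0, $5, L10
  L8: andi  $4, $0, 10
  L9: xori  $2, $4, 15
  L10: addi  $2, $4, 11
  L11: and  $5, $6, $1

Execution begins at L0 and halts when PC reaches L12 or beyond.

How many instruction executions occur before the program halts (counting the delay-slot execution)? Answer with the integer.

10

#0 and  $2, $3, $6 ; 0/4/2/7/8/4/2/11
#1 or   $7, $2, $0 ; 0/4/2/7/8/4/2/2
#2 andi  $7, $3, 6 ; 0/4/2/7/8/4/2/6
#3 bne  $1, $7, L6 ; 0/4/2/7/8/4/2/6 ; →target
#4 nor  $5, $1, $3 ; 0/4/2/7/8/65528/2/6
#6 add  $7, $6, $5 ; 0/4/2/7/8/65528/2/65530
#7 bne  $0, $5, L10 ; 0/4/2/7/8/65528/2/65530 ; →target
#8 andi  $4, $0, 10 ; 0/4/2/7/0/65528/2/65530
#10 addi  $2, $4, 11 ; 0/4/11/7/0/65528/2/65530
#11 and  $5, $6, $1 ; 0/4/11/7/0/0/2/65530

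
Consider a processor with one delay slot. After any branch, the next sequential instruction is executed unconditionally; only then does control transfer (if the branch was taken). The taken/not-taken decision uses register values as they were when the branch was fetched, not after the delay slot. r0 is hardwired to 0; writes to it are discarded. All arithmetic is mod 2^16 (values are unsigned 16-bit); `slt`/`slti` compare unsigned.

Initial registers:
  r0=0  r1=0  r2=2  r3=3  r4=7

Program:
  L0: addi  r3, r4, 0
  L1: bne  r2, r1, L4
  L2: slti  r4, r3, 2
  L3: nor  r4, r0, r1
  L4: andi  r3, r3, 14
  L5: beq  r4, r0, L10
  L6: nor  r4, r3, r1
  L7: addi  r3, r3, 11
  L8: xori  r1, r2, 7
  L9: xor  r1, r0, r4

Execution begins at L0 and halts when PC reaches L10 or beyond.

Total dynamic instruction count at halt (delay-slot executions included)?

  step pc=0: addi  r3, r4, 0  regs=(0,0,2,7,7)
  step pc=1: bne  r2, r1, L4  cond=T  regs=(0,0,2,7,7)
  step pc=2: slti  r4, r3, 2  regs=(0,0,2,7,0)
  step pc=4: andi  r3, r3, 14  regs=(0,0,2,6,0)
  step pc=5: beq  r4, r0, L10  cond=T  regs=(0,0,2,6,0)
  step pc=6: nor  r4, r3, r1  regs=(0,0,2,6,65529)

6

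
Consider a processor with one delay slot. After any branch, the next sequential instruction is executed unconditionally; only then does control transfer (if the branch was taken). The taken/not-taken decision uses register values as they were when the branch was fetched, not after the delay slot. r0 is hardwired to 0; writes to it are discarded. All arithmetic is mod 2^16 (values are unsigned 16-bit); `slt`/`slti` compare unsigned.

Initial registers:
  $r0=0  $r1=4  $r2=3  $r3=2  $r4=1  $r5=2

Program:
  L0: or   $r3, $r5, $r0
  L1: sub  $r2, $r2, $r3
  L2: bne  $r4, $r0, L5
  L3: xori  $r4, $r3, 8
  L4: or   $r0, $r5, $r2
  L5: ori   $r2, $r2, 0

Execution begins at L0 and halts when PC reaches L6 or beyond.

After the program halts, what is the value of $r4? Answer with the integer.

#0 or   $r3, $r5, $r0 ; 0/4/3/2/1/2
#1 sub  $r2, $r2, $r3 ; 0/4/1/2/1/2
#2 bne  $r4, $r0, L5 ; 0/4/1/2/1/2 ; →target
#3 xori  $r4, $r3, 8 ; 0/4/1/2/10/2
#5 ori   $r2, $r2, 0 ; 0/4/1/2/10/2

10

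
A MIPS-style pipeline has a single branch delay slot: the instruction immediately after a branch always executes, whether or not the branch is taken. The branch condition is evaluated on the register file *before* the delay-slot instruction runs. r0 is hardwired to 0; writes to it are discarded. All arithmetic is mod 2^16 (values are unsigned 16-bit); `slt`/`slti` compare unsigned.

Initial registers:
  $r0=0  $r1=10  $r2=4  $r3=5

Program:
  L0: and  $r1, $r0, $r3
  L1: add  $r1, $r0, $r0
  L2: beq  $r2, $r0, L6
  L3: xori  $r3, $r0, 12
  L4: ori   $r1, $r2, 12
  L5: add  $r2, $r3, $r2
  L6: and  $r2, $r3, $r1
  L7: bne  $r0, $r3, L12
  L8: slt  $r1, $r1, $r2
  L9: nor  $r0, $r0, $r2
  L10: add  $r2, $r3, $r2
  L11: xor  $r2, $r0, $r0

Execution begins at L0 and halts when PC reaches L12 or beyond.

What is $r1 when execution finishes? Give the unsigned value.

[0] and  $r1, $r0, $r3  →  {$r0:0, $r1:0, $r2:4, $r3:5}
[1] add  $r1, $r0, $r0  →  {$r0:0, $r1:0, $r2:4, $r3:5}
[2] beq  $r2, $r0, L6  →  {$r0:0, $r1:0, $r2:4, $r3:5}  ⟨branch fallthrough⟩
[3] xori  $r3, $r0, 12  →  {$r0:0, $r1:0, $r2:4, $r3:12}
[4] ori   $r1, $r2, 12  →  {$r0:0, $r1:12, $r2:4, $r3:12}
[5] add  $r2, $r3, $r2  →  {$r0:0, $r1:12, $r2:16, $r3:12}
[6] and  $r2, $r3, $r1  →  {$r0:0, $r1:12, $r2:12, $r3:12}
[7] bne  $r0, $r3, L12  →  {$r0:0, $r1:12, $r2:12, $r3:12}  ⟨branch taken⟩
[8] slt  $r1, $r1, $r2  →  {$r0:0, $r1:0, $r2:12, $r3:12}

0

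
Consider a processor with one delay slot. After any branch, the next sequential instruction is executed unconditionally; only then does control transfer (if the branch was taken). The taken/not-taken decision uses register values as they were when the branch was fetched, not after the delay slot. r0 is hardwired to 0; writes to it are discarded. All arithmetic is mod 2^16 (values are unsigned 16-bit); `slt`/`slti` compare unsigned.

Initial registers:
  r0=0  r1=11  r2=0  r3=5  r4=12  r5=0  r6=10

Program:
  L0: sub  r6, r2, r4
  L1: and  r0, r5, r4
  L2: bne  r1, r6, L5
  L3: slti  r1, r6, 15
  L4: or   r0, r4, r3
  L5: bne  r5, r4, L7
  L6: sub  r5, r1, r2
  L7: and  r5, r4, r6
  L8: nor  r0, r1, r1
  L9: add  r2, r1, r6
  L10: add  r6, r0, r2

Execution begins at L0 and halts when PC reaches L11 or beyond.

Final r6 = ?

[0] sub  r6, r2, r4  →  {r0:0, r1:11, r2:0, r3:5, r4:12, r5:0, r6:65524}
[1] and  r0, r5, r4  →  {r0:0, r1:11, r2:0, r3:5, r4:12, r5:0, r6:65524}
[2] bne  r1, r6, L5  →  {r0:0, r1:11, r2:0, r3:5, r4:12, r5:0, r6:65524}  ⟨branch taken⟩
[3] slti  r1, r6, 15  →  {r0:0, r1:0, r2:0, r3:5, r4:12, r5:0, r6:65524}
[5] bne  r5, r4, L7  →  {r0:0, r1:0, r2:0, r3:5, r4:12, r5:0, r6:65524}  ⟨branch taken⟩
[6] sub  r5, r1, r2  →  {r0:0, r1:0, r2:0, r3:5, r4:12, r5:0, r6:65524}
[7] and  r5, r4, r6  →  {r0:0, r1:0, r2:0, r3:5, r4:12, r5:4, r6:65524}
[8] nor  r0, r1, r1  →  {r0:0, r1:0, r2:0, r3:5, r4:12, r5:4, r6:65524}
[9] add  r2, r1, r6  →  {r0:0, r1:0, r2:65524, r3:5, r4:12, r5:4, r6:65524}
[10] add  r6, r0, r2  →  {r0:0, r1:0, r2:65524, r3:5, r4:12, r5:4, r6:65524}

65524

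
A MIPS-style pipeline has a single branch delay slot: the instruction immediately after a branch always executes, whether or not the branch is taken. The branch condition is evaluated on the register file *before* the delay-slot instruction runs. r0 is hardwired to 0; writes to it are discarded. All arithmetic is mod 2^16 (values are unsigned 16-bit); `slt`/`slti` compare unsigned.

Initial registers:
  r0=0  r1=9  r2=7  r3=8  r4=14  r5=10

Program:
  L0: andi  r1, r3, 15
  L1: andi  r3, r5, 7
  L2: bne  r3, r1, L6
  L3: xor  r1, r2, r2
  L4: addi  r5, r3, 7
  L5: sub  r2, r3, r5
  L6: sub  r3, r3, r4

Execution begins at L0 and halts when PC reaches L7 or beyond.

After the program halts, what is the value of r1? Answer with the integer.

0

  step pc=0: andi  r1, r3, 15  regs=(0,8,7,8,14,10)
  step pc=1: andi  r3, r5, 7  regs=(0,8,7,2,14,10)
  step pc=2: bne  r3, r1, L6  cond=T  regs=(0,8,7,2,14,10)
  step pc=3: xor  r1, r2, r2  regs=(0,0,7,2,14,10)
  step pc=6: sub  r3, r3, r4  regs=(0,0,7,65524,14,10)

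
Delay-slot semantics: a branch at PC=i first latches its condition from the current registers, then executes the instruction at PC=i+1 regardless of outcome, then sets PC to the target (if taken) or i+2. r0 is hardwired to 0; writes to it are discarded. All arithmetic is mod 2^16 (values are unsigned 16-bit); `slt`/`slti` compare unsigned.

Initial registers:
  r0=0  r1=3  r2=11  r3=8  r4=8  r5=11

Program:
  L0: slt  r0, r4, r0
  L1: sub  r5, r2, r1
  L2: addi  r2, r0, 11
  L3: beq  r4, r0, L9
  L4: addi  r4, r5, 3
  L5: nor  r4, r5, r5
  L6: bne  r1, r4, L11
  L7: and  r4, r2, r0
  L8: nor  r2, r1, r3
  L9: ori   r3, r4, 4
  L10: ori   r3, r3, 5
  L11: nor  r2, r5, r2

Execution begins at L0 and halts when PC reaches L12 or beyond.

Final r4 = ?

PC=0  slt  r0, r4, r0        | r0=0 r1=3 r2=11 r3=8 r4=8 r5=11
PC=1  sub  r5, r2, r1        | r0=0 r1=3 r2=11 r3=8 r4=8 r5=8
PC=2  addi  r2, r0, 11       | r0=0 r1=3 r2=11 r3=8 r4=8 r5=8
PC=3  beq  r4, r0, L9        | r0=0 r1=3 r2=11 r3=8 r4=8 r5=8  [not taken]
PC=4  addi  r4, r5, 3        | r0=0 r1=3 r2=11 r3=8 r4=11 r5=8
PC=5  nor  r4, r5, r5        | r0=0 r1=3 r2=11 r3=8 r4=65527 r5=8
PC=6  bne  r1, r4, L11       | r0=0 r1=3 r2=11 r3=8 r4=65527 r5=8  [TAKEN]
PC=7  and  r4, r2, r0        | r0=0 r1=3 r2=11 r3=8 r4=0 r5=8
PC=11 nor  r2, r5, r2        | r0=0 r1=3 r2=65524 r3=8 r4=0 r5=8

0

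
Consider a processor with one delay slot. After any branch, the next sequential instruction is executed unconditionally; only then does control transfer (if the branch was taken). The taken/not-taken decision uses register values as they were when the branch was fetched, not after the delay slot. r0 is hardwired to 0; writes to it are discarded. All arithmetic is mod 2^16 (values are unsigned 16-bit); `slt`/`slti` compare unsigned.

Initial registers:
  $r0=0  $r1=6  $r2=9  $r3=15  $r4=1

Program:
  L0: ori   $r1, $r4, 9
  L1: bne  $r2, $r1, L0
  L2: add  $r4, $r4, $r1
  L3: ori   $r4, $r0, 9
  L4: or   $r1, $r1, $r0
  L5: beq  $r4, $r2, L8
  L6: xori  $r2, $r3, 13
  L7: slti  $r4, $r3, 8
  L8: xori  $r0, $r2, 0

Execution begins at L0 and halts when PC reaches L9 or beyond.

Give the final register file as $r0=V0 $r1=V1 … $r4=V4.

[0] ori   $r1, $r4, 9  →  {$r0:0, $r1:9, $r2:9, $r3:15, $r4:1}
[1] bne  $r2, $r1, L0  →  {$r0:0, $r1:9, $r2:9, $r3:15, $r4:1}  ⟨branch fallthrough⟩
[2] add  $r4, $r4, $r1  →  {$r0:0, $r1:9, $r2:9, $r3:15, $r4:10}
[3] ori   $r4, $r0, 9  →  {$r0:0, $r1:9, $r2:9, $r3:15, $r4:9}
[4] or   $r1, $r1, $r0  →  {$r0:0, $r1:9, $r2:9, $r3:15, $r4:9}
[5] beq  $r4, $r2, L8  →  {$r0:0, $r1:9, $r2:9, $r3:15, $r4:9}  ⟨branch taken⟩
[6] xori  $r2, $r3, 13  →  {$r0:0, $r1:9, $r2:2, $r3:15, $r4:9}
[8] xori  $r0, $r2, 0  →  {$r0:0, $r1:9, $r2:2, $r3:15, $r4:9}

$r0=0 $r1=9 $r2=2 $r3=15 $r4=9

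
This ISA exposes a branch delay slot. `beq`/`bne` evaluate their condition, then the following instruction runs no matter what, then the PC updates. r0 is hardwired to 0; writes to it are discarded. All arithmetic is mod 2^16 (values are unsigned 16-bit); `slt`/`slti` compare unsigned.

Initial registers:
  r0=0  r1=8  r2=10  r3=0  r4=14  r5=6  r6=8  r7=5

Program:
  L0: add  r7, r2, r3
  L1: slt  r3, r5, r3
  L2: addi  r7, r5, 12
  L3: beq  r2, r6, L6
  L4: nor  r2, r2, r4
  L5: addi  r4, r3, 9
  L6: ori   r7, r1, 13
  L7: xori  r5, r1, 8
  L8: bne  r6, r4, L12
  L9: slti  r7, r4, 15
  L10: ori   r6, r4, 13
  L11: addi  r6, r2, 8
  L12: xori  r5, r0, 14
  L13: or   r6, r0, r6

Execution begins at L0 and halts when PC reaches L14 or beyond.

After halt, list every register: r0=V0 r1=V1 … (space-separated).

r0=0 r1=8 r2=65521 r3=0 r4=9 r5=14 r6=8 r7=1

  step pc=0: add  r7, r2, r3  regs=(0,8,10,0,14,6,8,10)
  step pc=1: slt  r3, r5, r3  regs=(0,8,10,0,14,6,8,10)
  step pc=2: addi  r7, r5, 12  regs=(0,8,10,0,14,6,8,18)
  step pc=3: beq  r2, r6, L6  cond=F  regs=(0,8,10,0,14,6,8,18)
  step pc=4: nor  r2, r2, r4  regs=(0,8,65521,0,14,6,8,18)
  step pc=5: addi  r4, r3, 9  regs=(0,8,65521,0,9,6,8,18)
  step pc=6: ori   r7, r1, 13  regs=(0,8,65521,0,9,6,8,13)
  step pc=7: xori  r5, r1, 8  regs=(0,8,65521,0,9,0,8,13)
  step pc=8: bne  r6, r4, L12  cond=T  regs=(0,8,65521,0,9,0,8,13)
  step pc=9: slti  r7, r4, 15  regs=(0,8,65521,0,9,0,8,1)
  step pc=12: xori  r5, r0, 14  regs=(0,8,65521,0,9,14,8,1)
  step pc=13: or   r6, r0, r6  regs=(0,8,65521,0,9,14,8,1)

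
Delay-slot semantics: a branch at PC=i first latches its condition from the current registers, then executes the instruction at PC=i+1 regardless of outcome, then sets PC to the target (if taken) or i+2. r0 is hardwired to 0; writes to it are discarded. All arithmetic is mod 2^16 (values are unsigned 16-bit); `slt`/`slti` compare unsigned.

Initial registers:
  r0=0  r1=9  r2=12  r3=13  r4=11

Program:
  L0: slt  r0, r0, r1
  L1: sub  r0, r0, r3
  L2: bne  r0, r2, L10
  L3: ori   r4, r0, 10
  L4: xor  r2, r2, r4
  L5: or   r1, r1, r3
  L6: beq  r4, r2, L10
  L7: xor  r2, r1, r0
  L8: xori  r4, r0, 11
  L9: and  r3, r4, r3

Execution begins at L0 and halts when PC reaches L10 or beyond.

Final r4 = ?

10

  step pc=0: slt  r0, r0, r1  regs=(0,9,12,13,11)
  step pc=1: sub  r0, r0, r3  regs=(0,9,12,13,11)
  step pc=2: bne  r0, r2, L10  cond=T  regs=(0,9,12,13,11)
  step pc=3: ori   r4, r0, 10  regs=(0,9,12,13,10)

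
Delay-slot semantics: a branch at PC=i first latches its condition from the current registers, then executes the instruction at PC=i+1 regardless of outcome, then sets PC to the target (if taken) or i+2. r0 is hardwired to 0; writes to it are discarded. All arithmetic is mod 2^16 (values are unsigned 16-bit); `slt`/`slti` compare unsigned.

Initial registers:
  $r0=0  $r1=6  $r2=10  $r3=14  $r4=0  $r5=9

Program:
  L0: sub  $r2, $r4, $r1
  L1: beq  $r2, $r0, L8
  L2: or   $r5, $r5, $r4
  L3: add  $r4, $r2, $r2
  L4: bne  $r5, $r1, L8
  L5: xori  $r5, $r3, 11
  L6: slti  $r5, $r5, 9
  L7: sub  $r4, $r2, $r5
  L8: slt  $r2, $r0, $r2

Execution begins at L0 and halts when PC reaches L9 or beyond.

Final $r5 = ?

5

  step pc=0: sub  $r2, $r4, $r1  regs=(0,6,65530,14,0,9)
  step pc=1: beq  $r2, $r0, L8  cond=F  regs=(0,6,65530,14,0,9)
  step pc=2: or   $r5, $r5, $r4  regs=(0,6,65530,14,0,9)
  step pc=3: add  $r4, $r2, $r2  regs=(0,6,65530,14,65524,9)
  step pc=4: bne  $r5, $r1, L8  cond=T  regs=(0,6,65530,14,65524,9)
  step pc=5: xori  $r5, $r3, 11  regs=(0,6,65530,14,65524,5)
  step pc=8: slt  $r2, $r0, $r2  regs=(0,6,1,14,65524,5)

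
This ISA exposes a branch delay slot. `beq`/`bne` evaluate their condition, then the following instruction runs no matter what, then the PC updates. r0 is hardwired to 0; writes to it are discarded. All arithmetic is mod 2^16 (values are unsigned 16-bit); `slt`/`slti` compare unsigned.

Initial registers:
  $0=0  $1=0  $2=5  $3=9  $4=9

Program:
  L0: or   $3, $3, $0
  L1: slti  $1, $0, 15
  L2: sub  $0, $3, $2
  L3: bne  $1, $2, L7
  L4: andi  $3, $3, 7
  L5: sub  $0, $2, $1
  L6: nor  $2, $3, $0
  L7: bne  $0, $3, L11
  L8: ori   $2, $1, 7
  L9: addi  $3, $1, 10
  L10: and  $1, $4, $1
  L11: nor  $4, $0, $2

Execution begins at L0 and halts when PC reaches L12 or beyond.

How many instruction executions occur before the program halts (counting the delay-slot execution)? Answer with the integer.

8

[0] or   $3, $3, $0  →  {$0:0, $1:0, $2:5, $3:9, $4:9}
[1] slti  $1, $0, 15  →  {$0:0, $1:1, $2:5, $3:9, $4:9}
[2] sub  $0, $3, $2  →  {$0:0, $1:1, $2:5, $3:9, $4:9}
[3] bne  $1, $2, L7  →  {$0:0, $1:1, $2:5, $3:9, $4:9}  ⟨branch taken⟩
[4] andi  $3, $3, 7  →  {$0:0, $1:1, $2:5, $3:1, $4:9}
[7] bne  $0, $3, L11  →  {$0:0, $1:1, $2:5, $3:1, $4:9}  ⟨branch taken⟩
[8] ori   $2, $1, 7  →  {$0:0, $1:1, $2:7, $3:1, $4:9}
[11] nor  $4, $0, $2  →  {$0:0, $1:1, $2:7, $3:1, $4:65528}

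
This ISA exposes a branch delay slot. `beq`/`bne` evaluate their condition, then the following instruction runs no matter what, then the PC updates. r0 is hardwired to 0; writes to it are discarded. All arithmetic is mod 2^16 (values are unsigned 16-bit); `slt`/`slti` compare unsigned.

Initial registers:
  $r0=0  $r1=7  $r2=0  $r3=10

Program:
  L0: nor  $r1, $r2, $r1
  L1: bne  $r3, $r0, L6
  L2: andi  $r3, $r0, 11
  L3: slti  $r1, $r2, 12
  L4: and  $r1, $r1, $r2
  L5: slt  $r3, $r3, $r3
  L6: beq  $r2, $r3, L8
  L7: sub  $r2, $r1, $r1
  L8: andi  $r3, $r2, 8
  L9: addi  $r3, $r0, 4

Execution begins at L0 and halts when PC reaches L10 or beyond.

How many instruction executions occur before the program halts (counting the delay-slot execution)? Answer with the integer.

7

  step pc=0: nor  $r1, $r2, $r1  regs=(0,65528,0,10)
  step pc=1: bne  $r3, $r0, L6  cond=T  regs=(0,65528,0,10)
  step pc=2: andi  $r3, $r0, 11  regs=(0,65528,0,0)
  step pc=6: beq  $r2, $r3, L8  cond=T  regs=(0,65528,0,0)
  step pc=7: sub  $r2, $r1, $r1  regs=(0,65528,0,0)
  step pc=8: andi  $r3, $r2, 8  regs=(0,65528,0,0)
  step pc=9: addi  $r3, $r0, 4  regs=(0,65528,0,4)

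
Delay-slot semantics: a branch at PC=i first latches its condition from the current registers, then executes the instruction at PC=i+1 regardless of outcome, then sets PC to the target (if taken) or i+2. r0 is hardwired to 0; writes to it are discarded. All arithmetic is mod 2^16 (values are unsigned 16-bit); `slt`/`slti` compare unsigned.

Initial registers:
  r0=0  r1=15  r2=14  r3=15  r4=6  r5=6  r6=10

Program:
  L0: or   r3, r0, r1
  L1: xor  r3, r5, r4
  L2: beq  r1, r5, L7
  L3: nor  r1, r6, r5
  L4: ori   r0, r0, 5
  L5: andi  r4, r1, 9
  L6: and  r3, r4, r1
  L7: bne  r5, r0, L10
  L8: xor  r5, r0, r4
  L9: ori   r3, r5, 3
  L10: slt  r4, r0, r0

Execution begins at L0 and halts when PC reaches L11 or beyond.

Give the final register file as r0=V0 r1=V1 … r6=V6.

#0 or   r3, r0, r1 ; 0/15/14/15/6/6/10
#1 xor  r3, r5, r4 ; 0/15/14/0/6/6/10
#2 beq  r1, r5, L7 ; 0/15/14/0/6/6/10 ; →fallthru
#3 nor  r1, r6, r5 ; 0/65521/14/0/6/6/10
#4 ori   r0, r0, 5 ; 0/65521/14/0/6/6/10
#5 andi  r4, r1, 9 ; 0/65521/14/0/1/6/10
#6 and  r3, r4, r1 ; 0/65521/14/1/1/6/10
#7 bne  r5, r0, L10 ; 0/65521/14/1/1/6/10 ; →target
#8 xor  r5, r0, r4 ; 0/65521/14/1/1/1/10
#10 slt  r4, r0, r0 ; 0/65521/14/1/0/1/10

r0=0 r1=65521 r2=14 r3=1 r4=0 r5=1 r6=10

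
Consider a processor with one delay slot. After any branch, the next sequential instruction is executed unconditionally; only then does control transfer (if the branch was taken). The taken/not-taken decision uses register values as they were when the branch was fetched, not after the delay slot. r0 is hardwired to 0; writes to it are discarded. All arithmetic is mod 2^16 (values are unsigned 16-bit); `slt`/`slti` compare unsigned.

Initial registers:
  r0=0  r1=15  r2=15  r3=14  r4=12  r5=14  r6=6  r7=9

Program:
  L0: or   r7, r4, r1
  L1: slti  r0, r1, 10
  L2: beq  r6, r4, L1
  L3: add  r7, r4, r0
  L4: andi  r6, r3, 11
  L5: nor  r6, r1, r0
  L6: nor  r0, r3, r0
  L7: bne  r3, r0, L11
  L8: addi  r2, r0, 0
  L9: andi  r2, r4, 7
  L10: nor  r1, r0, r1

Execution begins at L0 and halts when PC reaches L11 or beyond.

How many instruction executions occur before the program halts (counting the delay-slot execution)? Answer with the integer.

9

PC=0  or   r7, r4, r1        | r0=0 r1=15 r2=15 r3=14 r4=12 r5=14 r6=6 r7=15
PC=1  slti  r0, r1, 10       | r0=0 r1=15 r2=15 r3=14 r4=12 r5=14 r6=6 r7=15
PC=2  beq  r6, r4, L1        | r0=0 r1=15 r2=15 r3=14 r4=12 r5=14 r6=6 r7=15  [not taken]
PC=3  add  r7, r4, r0        | r0=0 r1=15 r2=15 r3=14 r4=12 r5=14 r6=6 r7=12
PC=4  andi  r6, r3, 11       | r0=0 r1=15 r2=15 r3=14 r4=12 r5=14 r6=10 r7=12
PC=5  nor  r6, r1, r0        | r0=0 r1=15 r2=15 r3=14 r4=12 r5=14 r6=65520 r7=12
PC=6  nor  r0, r3, r0        | r0=0 r1=15 r2=15 r3=14 r4=12 r5=14 r6=65520 r7=12
PC=7  bne  r3, r0, L11       | r0=0 r1=15 r2=15 r3=14 r4=12 r5=14 r6=65520 r7=12  [TAKEN]
PC=8  addi  r2, r0, 0        | r0=0 r1=15 r2=0 r3=14 r4=12 r5=14 r6=65520 r7=12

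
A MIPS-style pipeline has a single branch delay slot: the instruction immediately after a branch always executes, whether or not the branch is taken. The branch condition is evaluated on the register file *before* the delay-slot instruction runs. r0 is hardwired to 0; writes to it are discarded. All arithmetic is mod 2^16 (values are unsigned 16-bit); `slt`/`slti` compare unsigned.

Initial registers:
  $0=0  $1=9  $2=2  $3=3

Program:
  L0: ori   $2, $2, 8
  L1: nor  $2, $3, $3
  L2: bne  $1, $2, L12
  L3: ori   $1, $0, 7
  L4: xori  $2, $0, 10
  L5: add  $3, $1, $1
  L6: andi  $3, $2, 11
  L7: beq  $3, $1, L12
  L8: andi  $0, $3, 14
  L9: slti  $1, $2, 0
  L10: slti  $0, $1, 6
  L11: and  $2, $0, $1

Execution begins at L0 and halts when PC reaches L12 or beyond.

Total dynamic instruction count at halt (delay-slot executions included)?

4

[0] ori   $2, $2, 8  →  {$0:0, $1:9, $2:10, $3:3}
[1] nor  $2, $3, $3  →  {$0:0, $1:9, $2:65532, $3:3}
[2] bne  $1, $2, L12  →  {$0:0, $1:9, $2:65532, $3:3}  ⟨branch taken⟩
[3] ori   $1, $0, 7  →  {$0:0, $1:7, $2:65532, $3:3}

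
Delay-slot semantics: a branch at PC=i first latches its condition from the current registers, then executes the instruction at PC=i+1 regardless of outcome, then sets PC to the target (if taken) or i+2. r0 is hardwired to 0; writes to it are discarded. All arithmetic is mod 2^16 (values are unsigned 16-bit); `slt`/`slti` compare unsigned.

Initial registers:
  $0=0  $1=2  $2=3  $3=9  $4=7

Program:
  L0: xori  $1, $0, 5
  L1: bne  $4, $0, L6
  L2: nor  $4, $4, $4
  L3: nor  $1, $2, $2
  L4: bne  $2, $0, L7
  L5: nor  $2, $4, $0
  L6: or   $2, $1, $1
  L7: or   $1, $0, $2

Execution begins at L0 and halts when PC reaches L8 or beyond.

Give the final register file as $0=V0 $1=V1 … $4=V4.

[0] xori  $1, $0, 5  →  {$0:0, $1:5, $2:3, $3:9, $4:7}
[1] bne  $4, $0, L6  →  {$0:0, $1:5, $2:3, $3:9, $4:7}  ⟨branch taken⟩
[2] nor  $4, $4, $4  →  {$0:0, $1:5, $2:3, $3:9, $4:65528}
[6] or   $2, $1, $1  →  {$0:0, $1:5, $2:5, $3:9, $4:65528}
[7] or   $1, $0, $2  →  {$0:0, $1:5, $2:5, $3:9, $4:65528}

$0=0 $1=5 $2=5 $3=9 $4=65528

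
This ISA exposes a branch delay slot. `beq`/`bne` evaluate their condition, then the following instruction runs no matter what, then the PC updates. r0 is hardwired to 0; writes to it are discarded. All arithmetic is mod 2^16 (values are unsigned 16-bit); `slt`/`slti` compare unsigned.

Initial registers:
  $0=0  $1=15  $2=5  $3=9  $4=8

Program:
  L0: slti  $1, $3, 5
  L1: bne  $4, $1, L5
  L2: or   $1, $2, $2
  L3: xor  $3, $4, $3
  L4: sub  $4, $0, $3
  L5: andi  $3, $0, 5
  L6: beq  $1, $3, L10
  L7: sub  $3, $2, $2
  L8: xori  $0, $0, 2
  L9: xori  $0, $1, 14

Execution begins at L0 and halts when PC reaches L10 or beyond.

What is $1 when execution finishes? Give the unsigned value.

[0] slti  $1, $3, 5  →  {$0:0, $1:0, $2:5, $3:9, $4:8}
[1] bne  $4, $1, L5  →  {$0:0, $1:0, $2:5, $3:9, $4:8}  ⟨branch taken⟩
[2] or   $1, $2, $2  →  {$0:0, $1:5, $2:5, $3:9, $4:8}
[5] andi  $3, $0, 5  →  {$0:0, $1:5, $2:5, $3:0, $4:8}
[6] beq  $1, $3, L10  →  {$0:0, $1:5, $2:5, $3:0, $4:8}  ⟨branch fallthrough⟩
[7] sub  $3, $2, $2  →  {$0:0, $1:5, $2:5, $3:0, $4:8}
[8] xori  $0, $0, 2  →  {$0:0, $1:5, $2:5, $3:0, $4:8}
[9] xori  $0, $1, 14  →  {$0:0, $1:5, $2:5, $3:0, $4:8}

5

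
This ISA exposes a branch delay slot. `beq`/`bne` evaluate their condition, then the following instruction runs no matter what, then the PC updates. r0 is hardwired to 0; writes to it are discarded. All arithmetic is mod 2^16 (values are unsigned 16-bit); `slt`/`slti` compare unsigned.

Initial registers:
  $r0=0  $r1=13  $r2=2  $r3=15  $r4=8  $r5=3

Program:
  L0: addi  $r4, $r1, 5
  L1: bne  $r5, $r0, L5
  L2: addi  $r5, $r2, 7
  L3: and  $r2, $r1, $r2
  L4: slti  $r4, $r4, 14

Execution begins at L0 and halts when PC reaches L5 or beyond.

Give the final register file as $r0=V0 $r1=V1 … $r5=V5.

[0] addi  $r4, $r1, 5  →  {$r0:0, $r1:13, $r2:2, $r3:15, $r4:18, $r5:3}
[1] bne  $r5, $r0, L5  →  {$r0:0, $r1:13, $r2:2, $r3:15, $r4:18, $r5:3}  ⟨branch taken⟩
[2] addi  $r5, $r2, 7  →  {$r0:0, $r1:13, $r2:2, $r3:15, $r4:18, $r5:9}

$r0=0 $r1=13 $r2=2 $r3=15 $r4=18 $r5=9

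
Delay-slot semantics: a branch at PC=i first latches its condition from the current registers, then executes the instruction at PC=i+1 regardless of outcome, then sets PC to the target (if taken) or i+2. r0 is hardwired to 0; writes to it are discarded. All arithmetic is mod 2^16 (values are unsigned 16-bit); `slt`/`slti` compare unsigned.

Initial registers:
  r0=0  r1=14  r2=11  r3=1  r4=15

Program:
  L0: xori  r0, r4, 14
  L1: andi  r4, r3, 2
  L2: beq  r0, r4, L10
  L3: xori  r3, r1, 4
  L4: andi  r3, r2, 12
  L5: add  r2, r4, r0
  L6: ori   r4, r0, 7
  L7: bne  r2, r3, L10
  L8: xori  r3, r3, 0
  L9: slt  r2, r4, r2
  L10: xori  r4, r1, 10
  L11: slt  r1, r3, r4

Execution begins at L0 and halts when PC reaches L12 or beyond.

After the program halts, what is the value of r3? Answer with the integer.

[0] xori  r0, r4, 14  →  {r0:0, r1:14, r2:11, r3:1, r4:15}
[1] andi  r4, r3, 2  →  {r0:0, r1:14, r2:11, r3:1, r4:0}
[2] beq  r0, r4, L10  →  {r0:0, r1:14, r2:11, r3:1, r4:0}  ⟨branch taken⟩
[3] xori  r3, r1, 4  →  {r0:0, r1:14, r2:11, r3:10, r4:0}
[10] xori  r4, r1, 10  →  {r0:0, r1:14, r2:11, r3:10, r4:4}
[11] slt  r1, r3, r4  →  {r0:0, r1:0, r2:11, r3:10, r4:4}

10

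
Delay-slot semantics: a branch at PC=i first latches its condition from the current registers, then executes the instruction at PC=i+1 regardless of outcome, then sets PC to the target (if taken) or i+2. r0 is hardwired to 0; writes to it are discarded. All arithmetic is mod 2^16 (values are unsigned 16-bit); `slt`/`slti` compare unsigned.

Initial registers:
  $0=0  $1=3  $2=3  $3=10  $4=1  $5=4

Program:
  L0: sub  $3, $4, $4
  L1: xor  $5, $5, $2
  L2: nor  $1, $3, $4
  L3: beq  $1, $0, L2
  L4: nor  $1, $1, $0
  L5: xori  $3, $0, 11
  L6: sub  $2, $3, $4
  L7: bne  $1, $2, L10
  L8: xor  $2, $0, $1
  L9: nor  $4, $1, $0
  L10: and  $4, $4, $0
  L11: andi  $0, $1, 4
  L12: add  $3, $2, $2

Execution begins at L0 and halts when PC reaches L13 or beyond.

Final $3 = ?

  step pc=0: sub  $3, $4, $4  regs=(0,3,3,0,1,4)
  step pc=1: xor  $5, $5, $2  regs=(0,3,3,0,1,7)
  step pc=2: nor  $1, $3, $4  regs=(0,65534,3,0,1,7)
  step pc=3: beq  $1, $0, L2  cond=F  regs=(0,65534,3,0,1,7)
  step pc=4: nor  $1, $1, $0  regs=(0,1,3,0,1,7)
  step pc=5: xori  $3, $0, 11  regs=(0,1,3,11,1,7)
  step pc=6: sub  $2, $3, $4  regs=(0,1,10,11,1,7)
  step pc=7: bne  $1, $2, L10  cond=T  regs=(0,1,10,11,1,7)
  step pc=8: xor  $2, $0, $1  regs=(0,1,1,11,1,7)
  step pc=10: and  $4, $4, $0  regs=(0,1,1,11,0,7)
  step pc=11: andi  $0, $1, 4  regs=(0,1,1,11,0,7)
  step pc=12: add  $3, $2, $2  regs=(0,1,1,2,0,7)

2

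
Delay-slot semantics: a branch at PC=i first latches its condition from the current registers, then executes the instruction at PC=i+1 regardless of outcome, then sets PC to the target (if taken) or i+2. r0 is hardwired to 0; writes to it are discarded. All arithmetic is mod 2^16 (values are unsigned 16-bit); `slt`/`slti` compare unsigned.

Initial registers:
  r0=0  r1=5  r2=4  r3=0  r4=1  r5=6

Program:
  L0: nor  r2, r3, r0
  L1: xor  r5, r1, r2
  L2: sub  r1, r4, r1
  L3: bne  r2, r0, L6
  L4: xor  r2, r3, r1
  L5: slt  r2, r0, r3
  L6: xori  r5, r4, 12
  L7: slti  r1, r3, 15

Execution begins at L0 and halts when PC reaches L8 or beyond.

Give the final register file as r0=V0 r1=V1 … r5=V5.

#0 nor  r2, r3, r0 ; 0/5/65535/0/1/6
#1 xor  r5, r1, r2 ; 0/5/65535/0/1/65530
#2 sub  r1, r4, r1 ; 0/65532/65535/0/1/65530
#3 bne  r2, r0, L6 ; 0/65532/65535/0/1/65530 ; →target
#4 xor  r2, r3, r1 ; 0/65532/65532/0/1/65530
#6 xori  r5, r4, 12 ; 0/65532/65532/0/1/13
#7 slti  r1, r3, 15 ; 0/1/65532/0/1/13

r0=0 r1=1 r2=65532 r3=0 r4=1 r5=13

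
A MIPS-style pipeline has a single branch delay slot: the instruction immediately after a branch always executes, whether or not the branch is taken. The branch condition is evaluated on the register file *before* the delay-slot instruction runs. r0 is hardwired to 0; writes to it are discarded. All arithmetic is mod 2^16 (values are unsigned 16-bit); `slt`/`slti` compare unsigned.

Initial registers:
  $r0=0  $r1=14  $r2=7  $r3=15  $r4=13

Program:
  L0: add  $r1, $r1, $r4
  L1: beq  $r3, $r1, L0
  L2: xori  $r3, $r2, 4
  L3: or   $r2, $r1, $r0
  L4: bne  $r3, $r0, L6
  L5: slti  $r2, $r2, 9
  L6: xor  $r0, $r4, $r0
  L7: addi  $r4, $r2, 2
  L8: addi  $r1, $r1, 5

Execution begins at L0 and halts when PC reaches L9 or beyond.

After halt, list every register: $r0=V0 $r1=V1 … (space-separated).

$r0=0 $r1=32 $r2=0 $r3=3 $r4=2

#0 add  $r1, $r1, $r4 ; 0/27/7/15/13
#1 beq  $r3, $r1, L0 ; 0/27/7/15/13 ; →fallthru
#2 xori  $r3, $r2, 4 ; 0/27/7/3/13
#3 or   $r2, $r1, $r0 ; 0/27/27/3/13
#4 bne  $r3, $r0, L6 ; 0/27/27/3/13 ; →target
#5 slti  $r2, $r2, 9 ; 0/27/0/3/13
#6 xor  $r0, $r4, $r0 ; 0/27/0/3/13
#7 addi  $r4, $r2, 2 ; 0/27/0/3/2
#8 addi  $r1, $r1, 5 ; 0/32/0/3/2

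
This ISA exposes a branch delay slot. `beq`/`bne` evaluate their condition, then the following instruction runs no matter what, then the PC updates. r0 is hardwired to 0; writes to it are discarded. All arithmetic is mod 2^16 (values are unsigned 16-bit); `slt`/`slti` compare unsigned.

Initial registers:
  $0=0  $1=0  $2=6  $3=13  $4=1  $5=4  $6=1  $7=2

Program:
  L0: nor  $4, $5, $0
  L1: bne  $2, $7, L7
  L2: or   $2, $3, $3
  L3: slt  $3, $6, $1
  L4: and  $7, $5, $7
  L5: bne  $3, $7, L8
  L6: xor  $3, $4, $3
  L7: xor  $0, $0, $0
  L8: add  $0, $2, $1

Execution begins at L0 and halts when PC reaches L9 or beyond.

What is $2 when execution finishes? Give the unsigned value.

PC=0  nor  $4, $5, $0        | $0=0 $1=0 $2=6 $3=13 $4=65531 $5=4 $6=1 $7=2
PC=1  bne  $2, $7, L7        | $0=0 $1=0 $2=6 $3=13 $4=65531 $5=4 $6=1 $7=2  [TAKEN]
PC=2  or   $2, $3, $3        | $0=0 $1=0 $2=13 $3=13 $4=65531 $5=4 $6=1 $7=2
PC=7  xor  $0, $0, $0        | $0=0 $1=0 $2=13 $3=13 $4=65531 $5=4 $6=1 $7=2
PC=8  add  $0, $2, $1        | $0=0 $1=0 $2=13 $3=13 $4=65531 $5=4 $6=1 $7=2

13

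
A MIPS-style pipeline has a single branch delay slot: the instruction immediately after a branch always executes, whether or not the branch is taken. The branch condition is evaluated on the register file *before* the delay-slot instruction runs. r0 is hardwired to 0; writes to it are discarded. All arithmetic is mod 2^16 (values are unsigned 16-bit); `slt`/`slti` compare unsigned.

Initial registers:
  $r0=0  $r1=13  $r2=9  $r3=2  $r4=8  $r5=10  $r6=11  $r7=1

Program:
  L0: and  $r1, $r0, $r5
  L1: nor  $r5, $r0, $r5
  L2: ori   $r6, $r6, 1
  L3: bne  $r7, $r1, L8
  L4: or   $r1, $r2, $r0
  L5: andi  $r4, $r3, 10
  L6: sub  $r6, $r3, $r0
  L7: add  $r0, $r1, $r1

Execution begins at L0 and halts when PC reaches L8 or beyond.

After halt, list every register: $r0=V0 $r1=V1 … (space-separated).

  step pc=0: and  $r1, $r0, $r5  regs=(0,0,9,2,8,10,11,1)
  step pc=1: nor  $r5, $r0, $r5  regs=(0,0,9,2,8,65525,11,1)
  step pc=2: ori   $r6, $r6, 1  regs=(0,0,9,2,8,65525,11,1)
  step pc=3: bne  $r7, $r1, L8  cond=T  regs=(0,0,9,2,8,65525,11,1)
  step pc=4: or   $r1, $r2, $r0  regs=(0,9,9,2,8,65525,11,1)

$r0=0 $r1=9 $r2=9 $r3=2 $r4=8 $r5=65525 $r6=11 $r7=1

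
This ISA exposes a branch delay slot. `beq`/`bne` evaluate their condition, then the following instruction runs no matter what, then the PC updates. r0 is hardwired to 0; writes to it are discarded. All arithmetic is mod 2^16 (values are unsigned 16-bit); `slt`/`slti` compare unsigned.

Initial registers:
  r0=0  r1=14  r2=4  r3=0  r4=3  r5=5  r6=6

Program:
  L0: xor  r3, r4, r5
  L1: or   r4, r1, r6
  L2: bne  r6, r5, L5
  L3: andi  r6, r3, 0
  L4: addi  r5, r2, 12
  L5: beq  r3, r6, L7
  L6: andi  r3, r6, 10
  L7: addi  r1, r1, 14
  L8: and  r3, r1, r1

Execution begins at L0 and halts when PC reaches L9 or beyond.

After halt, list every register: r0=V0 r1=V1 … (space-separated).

r0=0 r1=28 r2=4 r3=28 r4=14 r5=5 r6=0

#0 xor  r3, r4, r5 ; 0/14/4/6/3/5/6
#1 or   r4, r1, r6 ; 0/14/4/6/14/5/6
#2 bne  r6, r5, L5 ; 0/14/4/6/14/5/6 ; →target
#3 andi  r6, r3, 0 ; 0/14/4/6/14/5/0
#5 beq  r3, r6, L7 ; 0/14/4/6/14/5/0 ; →fallthru
#6 andi  r3, r6, 10 ; 0/14/4/0/14/5/0
#7 addi  r1, r1, 14 ; 0/28/4/0/14/5/0
#8 and  r3, r1, r1 ; 0/28/4/28/14/5/0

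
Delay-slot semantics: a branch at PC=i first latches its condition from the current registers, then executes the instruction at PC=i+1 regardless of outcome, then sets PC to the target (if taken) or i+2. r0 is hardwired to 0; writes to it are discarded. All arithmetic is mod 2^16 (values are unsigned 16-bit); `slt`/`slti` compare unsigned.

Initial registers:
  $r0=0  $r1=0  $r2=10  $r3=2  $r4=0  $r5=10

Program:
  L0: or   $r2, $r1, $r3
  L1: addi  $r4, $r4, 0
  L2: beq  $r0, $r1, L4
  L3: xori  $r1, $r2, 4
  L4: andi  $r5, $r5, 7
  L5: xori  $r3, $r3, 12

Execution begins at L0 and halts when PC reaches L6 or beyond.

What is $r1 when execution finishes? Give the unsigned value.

PC=0  or   $r2, $r1, $r3     | $r0=0 $r1=0 $r2=2 $r3=2 $r4=0 $r5=10
PC=1  addi  $r4, $r4, 0      | $r0=0 $r1=0 $r2=2 $r3=2 $r4=0 $r5=10
PC=2  beq  $r0, $r1, L4      | $r0=0 $r1=0 $r2=2 $r3=2 $r4=0 $r5=10  [TAKEN]
PC=3  xori  $r1, $r2, 4      | $r0=0 $r1=6 $r2=2 $r3=2 $r4=0 $r5=10
PC=4  andi  $r5, $r5, 7      | $r0=0 $r1=6 $r2=2 $r3=2 $r4=0 $r5=2
PC=5  xori  $r3, $r3, 12     | $r0=0 $r1=6 $r2=2 $r3=14 $r4=0 $r5=2

6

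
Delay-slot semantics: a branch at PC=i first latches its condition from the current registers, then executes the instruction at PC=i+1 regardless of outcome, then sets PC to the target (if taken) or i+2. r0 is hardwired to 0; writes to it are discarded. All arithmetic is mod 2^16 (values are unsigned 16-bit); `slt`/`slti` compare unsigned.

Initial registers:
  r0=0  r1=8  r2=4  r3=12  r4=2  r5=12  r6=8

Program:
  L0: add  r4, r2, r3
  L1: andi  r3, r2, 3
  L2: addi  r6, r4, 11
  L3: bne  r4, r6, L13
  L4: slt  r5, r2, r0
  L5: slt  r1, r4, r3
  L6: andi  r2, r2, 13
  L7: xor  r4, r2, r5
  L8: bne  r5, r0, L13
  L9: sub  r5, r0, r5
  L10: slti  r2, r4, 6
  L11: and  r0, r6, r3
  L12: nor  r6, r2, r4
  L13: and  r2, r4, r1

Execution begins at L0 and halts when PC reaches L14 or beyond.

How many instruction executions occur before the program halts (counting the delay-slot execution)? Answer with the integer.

PC=0  add  r4, r2, r3        | r0=0 r1=8 r2=4 r3=12 r4=16 r5=12 r6=8
PC=1  andi  r3, r2, 3        | r0=0 r1=8 r2=4 r3=0 r4=16 r5=12 r6=8
PC=2  addi  r6, r4, 11       | r0=0 r1=8 r2=4 r3=0 r4=16 r5=12 r6=27
PC=3  bne  r4, r6, L13       | r0=0 r1=8 r2=4 r3=0 r4=16 r5=12 r6=27  [TAKEN]
PC=4  slt  r5, r2, r0        | r0=0 r1=8 r2=4 r3=0 r4=16 r5=0 r6=27
PC=13 and  r2, r4, r1        | r0=0 r1=8 r2=0 r3=0 r4=16 r5=0 r6=27

6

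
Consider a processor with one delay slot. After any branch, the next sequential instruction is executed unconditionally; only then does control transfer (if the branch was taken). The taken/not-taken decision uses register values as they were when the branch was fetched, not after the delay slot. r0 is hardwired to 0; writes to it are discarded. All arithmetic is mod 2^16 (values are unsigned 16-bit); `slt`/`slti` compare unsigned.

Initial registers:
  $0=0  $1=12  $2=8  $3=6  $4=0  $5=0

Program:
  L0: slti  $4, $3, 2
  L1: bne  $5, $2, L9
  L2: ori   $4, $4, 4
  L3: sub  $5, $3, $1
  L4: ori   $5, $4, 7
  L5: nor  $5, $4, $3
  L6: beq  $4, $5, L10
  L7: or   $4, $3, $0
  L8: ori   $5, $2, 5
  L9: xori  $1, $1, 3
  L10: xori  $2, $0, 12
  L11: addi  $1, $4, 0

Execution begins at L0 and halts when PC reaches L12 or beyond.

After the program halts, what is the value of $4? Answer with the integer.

  step pc=0: slti  $4, $3, 2  regs=(0,12,8,6,0,0)
  step pc=1: bne  $5, $2, L9  cond=T  regs=(0,12,8,6,0,0)
  step pc=2: ori   $4, $4, 4  regs=(0,12,8,6,4,0)
  step pc=9: xori  $1, $1, 3  regs=(0,15,8,6,4,0)
  step pc=10: xori  $2, $0, 12  regs=(0,15,12,6,4,0)
  step pc=11: addi  $1, $4, 0  regs=(0,4,12,6,4,0)

4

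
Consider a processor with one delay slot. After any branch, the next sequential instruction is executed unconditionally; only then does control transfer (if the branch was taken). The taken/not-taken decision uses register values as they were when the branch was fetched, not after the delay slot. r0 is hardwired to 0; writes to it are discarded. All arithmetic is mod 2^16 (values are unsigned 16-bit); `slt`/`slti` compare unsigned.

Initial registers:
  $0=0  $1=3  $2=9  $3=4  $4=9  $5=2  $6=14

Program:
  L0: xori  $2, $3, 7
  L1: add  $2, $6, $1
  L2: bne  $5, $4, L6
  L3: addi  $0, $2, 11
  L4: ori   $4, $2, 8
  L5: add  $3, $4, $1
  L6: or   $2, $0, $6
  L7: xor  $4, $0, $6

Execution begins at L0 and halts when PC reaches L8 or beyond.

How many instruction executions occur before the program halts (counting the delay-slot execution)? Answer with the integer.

6

[0] xori  $2, $3, 7  →  {$0:0, $1:3, $2:3, $3:4, $4:9, $5:2, $6:14}
[1] add  $2, $6, $1  →  {$0:0, $1:3, $2:17, $3:4, $4:9, $5:2, $6:14}
[2] bne  $5, $4, L6  →  {$0:0, $1:3, $2:17, $3:4, $4:9, $5:2, $6:14}  ⟨branch taken⟩
[3] addi  $0, $2, 11  →  {$0:0, $1:3, $2:17, $3:4, $4:9, $5:2, $6:14}
[6] or   $2, $0, $6  →  {$0:0, $1:3, $2:14, $3:4, $4:9, $5:2, $6:14}
[7] xor  $4, $0, $6  →  {$0:0, $1:3, $2:14, $3:4, $4:14, $5:2, $6:14}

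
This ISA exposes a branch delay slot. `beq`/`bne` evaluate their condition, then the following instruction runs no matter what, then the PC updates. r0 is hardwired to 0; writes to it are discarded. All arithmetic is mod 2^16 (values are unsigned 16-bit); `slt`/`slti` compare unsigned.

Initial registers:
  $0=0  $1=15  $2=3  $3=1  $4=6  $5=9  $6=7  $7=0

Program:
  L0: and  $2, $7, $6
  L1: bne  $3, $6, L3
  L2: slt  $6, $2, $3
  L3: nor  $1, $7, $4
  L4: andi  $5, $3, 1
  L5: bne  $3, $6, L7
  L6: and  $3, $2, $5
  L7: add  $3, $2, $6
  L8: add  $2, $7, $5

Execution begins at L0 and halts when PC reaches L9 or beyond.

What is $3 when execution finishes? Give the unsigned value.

1

PC=0  and  $2, $7, $6        | $0=0 $1=15 $2=0 $3=1 $4=6 $5=9 $6=7 $7=0
PC=1  bne  $3, $6, L3        | $0=0 $1=15 $2=0 $3=1 $4=6 $5=9 $6=7 $7=0  [TAKEN]
PC=2  slt  $6, $2, $3        | $0=0 $1=15 $2=0 $3=1 $4=6 $5=9 $6=1 $7=0
PC=3  nor  $1, $7, $4        | $0=0 $1=65529 $2=0 $3=1 $4=6 $5=9 $6=1 $7=0
PC=4  andi  $5, $3, 1        | $0=0 $1=65529 $2=0 $3=1 $4=6 $5=1 $6=1 $7=0
PC=5  bne  $3, $6, L7        | $0=0 $1=65529 $2=0 $3=1 $4=6 $5=1 $6=1 $7=0  [not taken]
PC=6  and  $3, $2, $5        | $0=0 $1=65529 $2=0 $3=0 $4=6 $5=1 $6=1 $7=0
PC=7  add  $3, $2, $6        | $0=0 $1=65529 $2=0 $3=1 $4=6 $5=1 $6=1 $7=0
PC=8  add  $2, $7, $5        | $0=0 $1=65529 $2=1 $3=1 $4=6 $5=1 $6=1 $7=0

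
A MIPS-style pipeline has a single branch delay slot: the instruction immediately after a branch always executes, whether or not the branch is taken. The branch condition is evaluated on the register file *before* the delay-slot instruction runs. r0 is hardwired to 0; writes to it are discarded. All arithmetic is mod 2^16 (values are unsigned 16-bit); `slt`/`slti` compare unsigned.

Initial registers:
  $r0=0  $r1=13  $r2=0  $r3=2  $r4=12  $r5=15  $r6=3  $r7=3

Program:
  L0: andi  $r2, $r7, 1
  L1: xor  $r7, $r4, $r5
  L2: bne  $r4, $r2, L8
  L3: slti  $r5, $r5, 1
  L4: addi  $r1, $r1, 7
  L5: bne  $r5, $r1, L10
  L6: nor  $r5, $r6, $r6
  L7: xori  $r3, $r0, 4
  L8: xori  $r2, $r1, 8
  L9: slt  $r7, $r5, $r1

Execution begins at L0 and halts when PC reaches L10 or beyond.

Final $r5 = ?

0

  step pc=0: andi  $r2, $r7, 1  regs=(0,13,1,2,12,15,3,3)
  step pc=1: xor  $r7, $r4, $r5  regs=(0,13,1,2,12,15,3,3)
  step pc=2: bne  $r4, $r2, L8  cond=T  regs=(0,13,1,2,12,15,3,3)
  step pc=3: slti  $r5, $r5, 1  regs=(0,13,1,2,12,0,3,3)
  step pc=8: xori  $r2, $r1, 8  regs=(0,13,5,2,12,0,3,3)
  step pc=9: slt  $r7, $r5, $r1  regs=(0,13,5,2,12,0,3,1)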